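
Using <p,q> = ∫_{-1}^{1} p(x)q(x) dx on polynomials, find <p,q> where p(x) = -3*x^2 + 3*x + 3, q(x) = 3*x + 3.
<p,q> = 18

Expand the product: p(x)·q(x) = -9*x^3 + 18*x + 9.
∫_{-1}^{1} of each monomial x^k gives [2/(k+1) if k even, 0 if k odd]. Integrating term-by-term (or equivalently evaluating the antiderivative F(x) = -9*x^4/4 + 9*x^2 + 9*x at the endpoints):
  F(1) − F(−1) = 63/4 − (-9/4) = 18.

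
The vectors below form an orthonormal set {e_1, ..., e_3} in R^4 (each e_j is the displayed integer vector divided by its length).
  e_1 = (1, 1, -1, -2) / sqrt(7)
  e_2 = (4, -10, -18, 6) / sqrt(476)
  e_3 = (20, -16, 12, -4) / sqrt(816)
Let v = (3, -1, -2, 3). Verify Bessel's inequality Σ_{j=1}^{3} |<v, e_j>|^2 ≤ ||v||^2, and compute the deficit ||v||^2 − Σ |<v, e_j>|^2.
Σ |<v, e_j>|^2 = 44/3; ||v||^2 = 23; deficit = 25/3

Write each e_j = u_j / sqrt(<u_j, u_j>) where u_j is the displayed integer vector. Then <v, e_j> = <v, u_j> / sqrt(<u_j, u_j>), so |<v, e_j>|^2 = <v, u_j>^2 / <u_j, u_j>.
Coefficients: <v, e_1> = -2/sqrt(7), <v, e_2> = 76/sqrt(476), <v, e_3> = 40/sqrt(816).
Square and sum: Σ |<v, e_j>|^2 = 44/3.
Compute ||v||^2 = v·v = 23.
Deficit = 23 − 44/3 = 25/3 ≥ 0, confirming Bessel's inequality. (The deficit equals ||v − Σ <v,e_j> e_j||^2, the squared distance from v to span{e_j}.)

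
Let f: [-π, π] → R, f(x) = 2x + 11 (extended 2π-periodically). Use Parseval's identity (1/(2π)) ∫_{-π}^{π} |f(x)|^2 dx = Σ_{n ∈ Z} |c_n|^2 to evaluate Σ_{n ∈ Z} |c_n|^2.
Σ |c_n|^2 = 4π^2/3 + 121

Expand and integrate term by term over [-π, π]:
  ∫ (2x)^2 dx = 4·(2π^3/3); ∫ 2·2·(11)·x dx = 0 (odd integrand); ∫ 11^2 dx = 121·2π.
So (1/(2π)) ∫_{-π}^{π} (2x + 11)^2 dx = 4π^2/3 + 121 = 4π^2/3 + 121.
Parseval ⇒ Σ |c_n|^2 = 4π^2/3 + 121.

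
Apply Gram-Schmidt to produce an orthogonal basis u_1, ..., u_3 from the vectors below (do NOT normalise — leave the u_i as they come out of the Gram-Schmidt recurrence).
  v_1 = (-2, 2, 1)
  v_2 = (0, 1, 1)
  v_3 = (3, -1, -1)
Orthogonal basis:
  u_1 = (-2, 2, 1)
  u_2 = (2/3, 1/3, 2/3)
  u_3 = (1/3, 2/3, -2/3)

Apply the Gram-Schmidt recurrence
  u_1 = v_1
  u_i = v_i − Σ_{j<i} ((v_i · u_j) / (u_j · u_j)) · u_j.

Step by step this gives:
  u_1 = (-2, 2, 1)
  u_2 = (2/3, 1/3, 2/3)
  u_3 = (1/3, 2/3, -2/3)

Orthogonality check:
  u_2 · u_1 = 0 (should be 0)
  u_3 · u_1 = 0 (should be 0)
  u_3 · u_2 = 0 (should be 0)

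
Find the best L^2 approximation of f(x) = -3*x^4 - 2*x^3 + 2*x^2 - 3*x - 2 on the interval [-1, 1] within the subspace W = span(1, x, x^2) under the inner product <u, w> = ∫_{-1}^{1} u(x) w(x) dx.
g(x) = -4*x^2/7 - 21*x/5 - 61/35

The best approximation g ∈ W is the orthogonal projection of f onto W. Writing g = a_0 + a_1 x + a_2 x^2, the coefficients solve the normal equations G · a = b where
  G_{ij} = <φ_i, φ_j> and b_i = <f, φ_i>, with φ_0 = 1, φ_1 = x, φ_2 = x^2.
G =
  [2, 0, 2/3]
  [0, 2/3, 0]
  [2/3, 0, 2/5],
b = (-58/15, -14/5, -146/105).
Solving gives a_0 = -61/35, a_1 = -21/5, a_2 = -4/7, so
  g(x) = -4*x^2/7 - 21*x/5 - 61/35.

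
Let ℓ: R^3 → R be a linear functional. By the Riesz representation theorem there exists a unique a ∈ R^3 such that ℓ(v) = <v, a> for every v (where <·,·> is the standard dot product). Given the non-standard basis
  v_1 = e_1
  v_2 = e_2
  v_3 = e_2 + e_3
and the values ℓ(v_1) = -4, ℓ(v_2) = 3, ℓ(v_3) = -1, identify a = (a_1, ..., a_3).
a = (-4, 3, -4)

Write a = (a_1, ..., a_3) in the standard basis. For each basis vector v_i, ℓ(v_i) = <v_i, a> is a linear equation in the a_j's. Collect the n equations into a matrix system V a = ℓ, where row i of V is v_i (expressed in the standard basis). Since V is invertible (lower-triangular with 1s on the diagonal, up to permutation), solve by back-substitution:
  V =
[[1, 0, 0],
 [0, 1, 0],
 [0, 1, 1]]
  V a = (-4, 3, -1)
Solving gives a = (-4, 3, -4).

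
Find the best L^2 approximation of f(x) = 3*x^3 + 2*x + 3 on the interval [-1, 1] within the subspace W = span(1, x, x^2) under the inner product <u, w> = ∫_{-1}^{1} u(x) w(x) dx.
g(x) = 19*x/5 + 3

The best approximation g ∈ W is the orthogonal projection of f onto W. Writing g = a_0 + a_1 x + a_2 x^2, the coefficients solve the normal equations G · a = b where
  G_{ij} = <φ_i, φ_j> and b_i = <f, φ_i>, with φ_0 = 1, φ_1 = x, φ_2 = x^2.
G =
  [2, 0, 2/3]
  [0, 2/3, 0]
  [2/3, 0, 2/5],
b = (6, 38/15, 2).
Solving gives a_0 = 3, a_1 = 19/5, a_2 = 0, so
  g(x) = 19*x/5 + 3.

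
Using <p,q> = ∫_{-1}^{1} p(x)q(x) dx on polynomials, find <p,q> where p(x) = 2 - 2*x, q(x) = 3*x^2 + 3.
<p,q> = 16

Expand the product: p(x)·q(x) = -6*x^3 + 6*x^2 - 6*x + 6.
∫_{-1}^{1} of each monomial x^k gives [2/(k+1) if k even, 0 if k odd]. Integrating term-by-term (or equivalently evaluating the antiderivative F(x) = -3*x^4/2 + 2*x^3 - 3*x^2 + 6*x at the endpoints):
  F(1) − F(−1) = 7/2 − (-25/2) = 16.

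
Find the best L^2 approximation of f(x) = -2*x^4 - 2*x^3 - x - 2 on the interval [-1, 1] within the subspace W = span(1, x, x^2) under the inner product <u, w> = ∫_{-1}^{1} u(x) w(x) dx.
g(x) = -12*x^2/7 - 11*x/5 - 64/35

The best approximation g ∈ W is the orthogonal projection of f onto W. Writing g = a_0 + a_1 x + a_2 x^2, the coefficients solve the normal equations G · a = b where
  G_{ij} = <φ_i, φ_j> and b_i = <f, φ_i>, with φ_0 = 1, φ_1 = x, φ_2 = x^2.
G =
  [2, 0, 2/3]
  [0, 2/3, 0]
  [2/3, 0, 2/5],
b = (-24/5, -22/15, -40/21).
Solving gives a_0 = -64/35, a_1 = -11/5, a_2 = -12/7, so
  g(x) = -12*x^2/7 - 11*x/5 - 64/35.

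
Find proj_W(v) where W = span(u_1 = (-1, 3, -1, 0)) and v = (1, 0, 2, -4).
proj_W(v) = (3/11, -9/11, 3/11, 0)

Set up U = [u_1 | ... | u_1] ∈ R^(4×1). The projector onto W = col(U) is P = U (U^T U)^(-1) U^T.
Compute U^T U =
  [11],
and U^T v = (-3).
Solve U^T U · c = U^T v for the coefficients: c = (-3/11). The projection is proj_W(v) = U c.
Check: (v - proj_W(v)) · u_1 = 0  (should be 0).
Result: proj_W(v) = (3/11, -9/11, 3/11, 0).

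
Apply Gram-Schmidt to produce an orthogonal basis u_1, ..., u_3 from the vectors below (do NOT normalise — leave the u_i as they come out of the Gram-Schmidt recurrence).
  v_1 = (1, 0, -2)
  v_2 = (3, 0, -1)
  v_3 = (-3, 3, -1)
Orthogonal basis:
  u_1 = (1, 0, -2)
  u_2 = (2, 0, 1)
  u_3 = (0, 3, 0)

Apply the Gram-Schmidt recurrence
  u_1 = v_1
  u_i = v_i − Σ_{j<i} ((v_i · u_j) / (u_j · u_j)) · u_j.

Step by step this gives:
  u_1 = (1, 0, -2)
  u_2 = (2, 0, 1)
  u_3 = (0, 3, 0)

Orthogonality check:
  u_2 · u_1 = 0 (should be 0)
  u_3 · u_1 = 0 (should be 0)
  u_3 · u_2 = 0 (should be 0)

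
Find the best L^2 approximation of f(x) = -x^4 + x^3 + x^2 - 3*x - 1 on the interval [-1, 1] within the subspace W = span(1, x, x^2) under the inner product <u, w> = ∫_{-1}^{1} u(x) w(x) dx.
g(x) = x^2/7 - 12*x/5 - 32/35

The best approximation g ∈ W is the orthogonal projection of f onto W. Writing g = a_0 + a_1 x + a_2 x^2, the coefficients solve the normal equations G · a = b where
  G_{ij} = <φ_i, φ_j> and b_i = <f, φ_i>, with φ_0 = 1, φ_1 = x, φ_2 = x^2.
G =
  [2, 0, 2/3]
  [0, 2/3, 0]
  [2/3, 0, 2/5],
b = (-26/15, -8/5, -58/105).
Solving gives a_0 = -32/35, a_1 = -12/5, a_2 = 1/7, so
  g(x) = x^2/7 - 12*x/5 - 32/35.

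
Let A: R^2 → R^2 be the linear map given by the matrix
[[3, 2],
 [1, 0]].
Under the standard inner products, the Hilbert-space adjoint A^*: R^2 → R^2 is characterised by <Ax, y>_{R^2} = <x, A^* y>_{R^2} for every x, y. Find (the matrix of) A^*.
A^* = A^T =
[[3, 1],
 [2, 0]]

For real matrices with standard dot products, the defining identity <Ax, y> = <x, A^* y> gives (Ax)^T y = x^T (A^*) y, i.e. x^T A^T y = x^T (A^*) y. Since this holds for all x, y, we must have A^* = A^T. Therefore
A^* =
[[3, 1],
 [2, 0]].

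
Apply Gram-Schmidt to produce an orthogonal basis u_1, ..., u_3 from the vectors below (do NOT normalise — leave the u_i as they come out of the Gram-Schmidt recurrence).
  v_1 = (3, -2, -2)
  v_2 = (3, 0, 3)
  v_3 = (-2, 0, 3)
Orthogonal basis:
  u_1 = (3, -2, -2)
  u_2 = (42/17, 6/17, 57/17)
  u_3 = (-20/33, -50/33, 20/33)

Apply the Gram-Schmidt recurrence
  u_1 = v_1
  u_i = v_i − Σ_{j<i} ((v_i · u_j) / (u_j · u_j)) · u_j.

Step by step this gives:
  u_1 = (3, -2, -2)
  u_2 = (42/17, 6/17, 57/17)
  u_3 = (-20/33, -50/33, 20/33)

Orthogonality check:
  u_2 · u_1 = 0 (should be 0)
  u_3 · u_1 = 0 (should be 0)
  u_3 · u_2 = 0 (should be 0)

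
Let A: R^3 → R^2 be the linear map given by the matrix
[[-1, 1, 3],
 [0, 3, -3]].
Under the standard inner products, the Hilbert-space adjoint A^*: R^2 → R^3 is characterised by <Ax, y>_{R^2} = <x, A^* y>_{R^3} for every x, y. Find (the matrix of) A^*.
A^* = A^T =
[[-1, 0],
 [1, 3],
 [3, -3]]

For real matrices with standard dot products, the defining identity <Ax, y> = <x, A^* y> gives (Ax)^T y = x^T (A^*) y, i.e. x^T A^T y = x^T (A^*) y. Since this holds for all x, y, we must have A^* = A^T. Therefore
A^* =
[[-1, 0],
 [1, 3],
 [3, -3]].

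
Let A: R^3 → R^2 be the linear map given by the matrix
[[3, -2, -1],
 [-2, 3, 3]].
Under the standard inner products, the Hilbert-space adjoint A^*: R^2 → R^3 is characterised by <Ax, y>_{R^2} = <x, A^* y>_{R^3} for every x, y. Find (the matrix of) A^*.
A^* = A^T =
[[3, -2],
 [-2, 3],
 [-1, 3]]

For real matrices with standard dot products, the defining identity <Ax, y> = <x, A^* y> gives (Ax)^T y = x^T (A^*) y, i.e. x^T A^T y = x^T (A^*) y. Since this holds for all x, y, we must have A^* = A^T. Therefore
A^* =
[[3, -2],
 [-2, 3],
 [-1, 3]].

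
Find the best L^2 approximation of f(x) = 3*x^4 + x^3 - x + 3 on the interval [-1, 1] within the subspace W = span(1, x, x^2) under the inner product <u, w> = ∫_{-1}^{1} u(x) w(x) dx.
g(x) = 18*x^2/7 - 2*x/5 + 96/35

The best approximation g ∈ W is the orthogonal projection of f onto W. Writing g = a_0 + a_1 x + a_2 x^2, the coefficients solve the normal equations G · a = b where
  G_{ij} = <φ_i, φ_j> and b_i = <f, φ_i>, with φ_0 = 1, φ_1 = x, φ_2 = x^2.
G =
  [2, 0, 2/3]
  [0, 2/3, 0]
  [2/3, 0, 2/5],
b = (36/5, -4/15, 20/7).
Solving gives a_0 = 96/35, a_1 = -2/5, a_2 = 18/7, so
  g(x) = 18*x^2/7 - 2*x/5 + 96/35.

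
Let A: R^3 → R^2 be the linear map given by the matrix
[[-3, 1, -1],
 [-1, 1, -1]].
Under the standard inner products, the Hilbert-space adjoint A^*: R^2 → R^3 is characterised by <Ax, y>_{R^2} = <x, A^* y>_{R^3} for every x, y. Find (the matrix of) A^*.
A^* = A^T =
[[-3, -1],
 [1, 1],
 [-1, -1]]

For real matrices with standard dot products, the defining identity <Ax, y> = <x, A^* y> gives (Ax)^T y = x^T (A^*) y, i.e. x^T A^T y = x^T (A^*) y. Since this holds for all x, y, we must have A^* = A^T. Therefore
A^* =
[[-3, -1],
 [1, 1],
 [-1, -1]].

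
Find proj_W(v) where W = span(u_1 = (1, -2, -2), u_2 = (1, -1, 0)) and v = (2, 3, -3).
proj_W(v) = (-8/9, 1/9, -14/9)

Set up U = [u_1 | ... | u_2] ∈ R^(3×2). The projector onto W = col(U) is P = U (U^T U)^(-1) U^T.
Compute U^T U =
  [9, 3]
  [3, 2],
and U^T v = (2, -1).
Solve U^T U · c = U^T v for the coefficients: c = (7/9, -5/3). The projection is proj_W(v) = U c.
Check: (v - proj_W(v)) · u_1 = 0  (should be 0).
Check: (v - proj_W(v)) · u_2 = 0  (should be 0).
Result: proj_W(v) = (-8/9, 1/9, -14/9).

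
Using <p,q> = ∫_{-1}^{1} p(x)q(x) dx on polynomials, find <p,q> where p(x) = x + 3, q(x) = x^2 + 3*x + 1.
<p,q> = 10

Expand the product: p(x)·q(x) = x^3 + 6*x^2 + 10*x + 3.
∫_{-1}^{1} of each monomial x^k gives [2/(k+1) if k even, 0 if k odd]. Integrating term-by-term (or equivalently evaluating the antiderivative F(x) = x^4/4 + 2*x^3 + 5*x^2 + 3*x at the endpoints):
  F(1) − F(−1) = 41/4 − (1/4) = 10.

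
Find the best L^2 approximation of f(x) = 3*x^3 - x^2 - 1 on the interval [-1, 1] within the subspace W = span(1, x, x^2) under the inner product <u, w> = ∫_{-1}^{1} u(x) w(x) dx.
g(x) = -x^2 + 9*x/5 - 1

The best approximation g ∈ W is the orthogonal projection of f onto W. Writing g = a_0 + a_1 x + a_2 x^2, the coefficients solve the normal equations G · a = b where
  G_{ij} = <φ_i, φ_j> and b_i = <f, φ_i>, with φ_0 = 1, φ_1 = x, φ_2 = x^2.
G =
  [2, 0, 2/3]
  [0, 2/3, 0]
  [2/3, 0, 2/5],
b = (-8/3, 6/5, -16/15).
Solving gives a_0 = -1, a_1 = 9/5, a_2 = -1, so
  g(x) = -x^2 + 9*x/5 - 1.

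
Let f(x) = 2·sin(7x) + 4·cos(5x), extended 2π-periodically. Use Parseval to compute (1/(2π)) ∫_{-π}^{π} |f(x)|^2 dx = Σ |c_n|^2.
Σ |c_n|^2 = 10

Expand |f|^2 and use orthogonality of {sin(nx), cos(mx)} on [-π, π]:
  ∫_{-π}^{π} sin(nx)^2 dx = π, ∫ cos(mx)^2 dx = π, and cross terms integrate to 0.
So ∫_{-π}^{π} f(x)^2 dx = 2^2 · π + 4^2 · π = (4 + 16)π.
Divide by 2π: (4 + 16)/2 = 10.
By Parseval, this equals Σ |c_n|^2.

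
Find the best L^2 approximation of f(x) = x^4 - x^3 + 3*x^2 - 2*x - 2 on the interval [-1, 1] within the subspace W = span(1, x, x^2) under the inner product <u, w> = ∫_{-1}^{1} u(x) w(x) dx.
g(x) = 27*x^2/7 - 13*x/5 - 73/35

The best approximation g ∈ W is the orthogonal projection of f onto W. Writing g = a_0 + a_1 x + a_2 x^2, the coefficients solve the normal equations G · a = b where
  G_{ij} = <φ_i, φ_j> and b_i = <f, φ_i>, with φ_0 = 1, φ_1 = x, φ_2 = x^2.
G =
  [2, 0, 2/3]
  [0, 2/3, 0]
  [2/3, 0, 2/5],
b = (-8/5, -26/15, 16/105).
Solving gives a_0 = -73/35, a_1 = -13/5, a_2 = 27/7, so
  g(x) = 27*x^2/7 - 13*x/5 - 73/35.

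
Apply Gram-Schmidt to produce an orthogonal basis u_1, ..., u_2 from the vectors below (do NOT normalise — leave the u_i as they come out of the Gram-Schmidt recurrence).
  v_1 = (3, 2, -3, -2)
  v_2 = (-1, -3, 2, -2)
Orthogonal basis:
  u_1 = (3, 2, -3, -2)
  u_2 = (7/26, -28/13, 19/26, -37/13)

Apply the Gram-Schmidt recurrence
  u_1 = v_1
  u_i = v_i − Σ_{j<i} ((v_i · u_j) / (u_j · u_j)) · u_j.

Step by step this gives:
  u_1 = (3, 2, -3, -2)
  u_2 = (7/26, -28/13, 19/26, -37/13)

Orthogonality check:
  u_2 · u_1 = 0 (should be 0)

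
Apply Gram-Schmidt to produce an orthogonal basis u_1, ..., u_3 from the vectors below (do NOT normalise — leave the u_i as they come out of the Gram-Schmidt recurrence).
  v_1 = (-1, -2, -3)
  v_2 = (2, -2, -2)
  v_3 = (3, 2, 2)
Orthogonal basis:
  u_1 = (-1, -2, -3)
  u_2 = (18/7, -6/7, -2/7)
  u_3 = (5/26, 10/13, -15/26)

Apply the Gram-Schmidt recurrence
  u_1 = v_1
  u_i = v_i − Σ_{j<i} ((v_i · u_j) / (u_j · u_j)) · u_j.

Step by step this gives:
  u_1 = (-1, -2, -3)
  u_2 = (18/7, -6/7, -2/7)
  u_3 = (5/26, 10/13, -15/26)

Orthogonality check:
  u_2 · u_1 = 0 (should be 0)
  u_3 · u_1 = 0 (should be 0)
  u_3 · u_2 = 0 (should be 0)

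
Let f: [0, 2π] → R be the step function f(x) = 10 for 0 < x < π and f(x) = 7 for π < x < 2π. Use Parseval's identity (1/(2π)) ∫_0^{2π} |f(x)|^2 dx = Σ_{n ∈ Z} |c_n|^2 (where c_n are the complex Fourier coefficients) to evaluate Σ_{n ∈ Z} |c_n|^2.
Σ |c_n|^2 = 149/2

Parseval equates the L^2 energy of f (normalised by 1/(2π)) with the ℓ^2 sum of its Fourier coefficients: (1/(2π)) ∫_0^{2π} |f|^2 = Σ |c_n|^2.
Compute the left side: (1/(2π)) [∫_0^π 10^2 dx + ∫_π^{2π} 7^2 dx] = (1/(2π)) · (100π + 49π) = (100 + 49)/2 = 149/2.
So Σ_{n ∈ Z} |c_n|^2 = 149/2.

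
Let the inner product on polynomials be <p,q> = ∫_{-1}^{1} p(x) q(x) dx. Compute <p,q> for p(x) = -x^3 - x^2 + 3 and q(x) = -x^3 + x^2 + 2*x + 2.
<p,q> = 1234/105

Expand the product: p(x)·q(x) = x^6 - 3*x^4 - 7*x^3 + x^2 + 6*x + 6.
∫_{-1}^{1} of each monomial x^k gives [2/(k+1) if k even, 0 if k odd]. Integrating term-by-term (or equivalently evaluating the antiderivative F(x) = x^7/7 - 3*x^5/5 - 7*x^4/4 + x^3/3 + 3*x^2 + 6*x at the endpoints):
  F(1) − F(−1) = 2993/420 − (-1943/420) = 1234/105.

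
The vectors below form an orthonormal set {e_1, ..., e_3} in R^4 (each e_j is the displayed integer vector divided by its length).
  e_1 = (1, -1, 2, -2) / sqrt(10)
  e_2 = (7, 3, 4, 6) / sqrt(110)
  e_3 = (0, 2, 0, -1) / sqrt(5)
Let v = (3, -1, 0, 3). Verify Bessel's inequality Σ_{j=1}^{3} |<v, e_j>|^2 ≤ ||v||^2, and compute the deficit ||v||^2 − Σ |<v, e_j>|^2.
Σ |<v, e_j>|^2 = 189/11; ||v||^2 = 19; deficit = 20/11

Write each e_j = u_j / sqrt(<u_j, u_j>) where u_j is the displayed integer vector. Then <v, e_j> = <v, u_j> / sqrt(<u_j, u_j>), so |<v, e_j>|^2 = <v, u_j>^2 / <u_j, u_j>.
Coefficients: <v, e_1> = -2/sqrt(10), <v, e_2> = 36/sqrt(110), <v, e_3> = -5/sqrt(5).
Square and sum: Σ |<v, e_j>|^2 = 189/11.
Compute ||v||^2 = v·v = 19.
Deficit = 19 − 189/11 = 20/11 ≥ 0, confirming Bessel's inequality. (The deficit equals ||v − Σ <v,e_j> e_j||^2, the squared distance from v to span{e_j}.)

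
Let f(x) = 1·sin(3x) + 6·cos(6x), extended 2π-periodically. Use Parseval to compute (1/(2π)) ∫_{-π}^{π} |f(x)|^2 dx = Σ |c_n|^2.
Σ |c_n|^2 = 37/2

Expand |f|^2 and use orthogonality of {sin(nx), cos(mx)} on [-π, π]:
  ∫_{-π}^{π} sin(nx)^2 dx = π, ∫ cos(mx)^2 dx = π, and cross terms integrate to 0.
So ∫_{-π}^{π} f(x)^2 dx = 1^2 · π + 6^2 · π = (1 + 36)π.
Divide by 2π: (1 + 36)/2 = 37/2.
By Parseval, this equals Σ |c_n|^2.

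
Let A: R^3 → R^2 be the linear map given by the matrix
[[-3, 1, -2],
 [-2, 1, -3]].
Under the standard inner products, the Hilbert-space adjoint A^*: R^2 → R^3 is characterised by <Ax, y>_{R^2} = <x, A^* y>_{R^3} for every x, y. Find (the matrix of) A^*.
A^* = A^T =
[[-3, -2],
 [1, 1],
 [-2, -3]]

For real matrices with standard dot products, the defining identity <Ax, y> = <x, A^* y> gives (Ax)^T y = x^T (A^*) y, i.e. x^T A^T y = x^T (A^*) y. Since this holds for all x, y, we must have A^* = A^T. Therefore
A^* =
[[-3, -2],
 [1, 1],
 [-2, -3]].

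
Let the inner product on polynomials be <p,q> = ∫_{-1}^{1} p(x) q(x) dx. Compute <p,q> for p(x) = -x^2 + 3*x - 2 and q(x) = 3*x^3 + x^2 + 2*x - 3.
<p,q> = 298/15

Expand the product: p(x)·q(x) = -3*x^5 + 8*x^4 - 5*x^3 + 7*x^2 - 13*x + 6.
∫_{-1}^{1} of each monomial x^k gives [2/(k+1) if k even, 0 if k odd]. Integrating term-by-term (or equivalently evaluating the antiderivative F(x) = -x^6/2 + 8*x^5/5 - 5*x^4/4 + 7*x^3/3 - 13*x^2/2 + 6*x at the endpoints):
  F(1) − F(−1) = 101/60 − (-1091/60) = 298/15.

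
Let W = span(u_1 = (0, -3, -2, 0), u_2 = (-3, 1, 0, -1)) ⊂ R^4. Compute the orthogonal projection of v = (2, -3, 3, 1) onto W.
proj_W(v) = (363/134, -65/67, -3/67, 121/134)

Set up U = [u_1 | ... | u_2] ∈ R^(4×2). The projector onto W = col(U) is P = U (U^T U)^(-1) U^T.
Compute U^T U =
  [13, -3]
  [-3, 11],
and U^T v = (3, -10).
Solve U^T U · c = U^T v for the coefficients: c = (3/134, -121/134). The projection is proj_W(v) = U c.
Check: (v - proj_W(v)) · u_1 = 0  (should be 0).
Check: (v - proj_W(v)) · u_2 = 0  (should be 0).
Result: proj_W(v) = (363/134, -65/67, -3/67, 121/134).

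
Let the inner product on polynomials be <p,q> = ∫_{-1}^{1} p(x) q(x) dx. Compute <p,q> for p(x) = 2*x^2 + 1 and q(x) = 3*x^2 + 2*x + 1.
<p,q> = 116/15

Expand the product: p(x)·q(x) = 6*x^4 + 4*x^3 + 5*x^2 + 2*x + 1.
∫_{-1}^{1} of each monomial x^k gives [2/(k+1) if k even, 0 if k odd]. Integrating term-by-term (or equivalently evaluating the antiderivative F(x) = 6*x^5/5 + x^4 + 5*x^3/3 + x^2 + x at the endpoints):
  F(1) − F(−1) = 88/15 − (-28/15) = 116/15.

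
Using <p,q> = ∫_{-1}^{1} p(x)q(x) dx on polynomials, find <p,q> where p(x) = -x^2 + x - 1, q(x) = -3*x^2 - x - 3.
<p,q> = 158/15

Expand the product: p(x)·q(x) = 3*x^4 - 2*x^3 + 5*x^2 - 2*x + 3.
∫_{-1}^{1} of each monomial x^k gives [2/(k+1) if k even, 0 if k odd]. Integrating term-by-term (or equivalently evaluating the antiderivative F(x) = 3*x^5/5 - x^4/2 + 5*x^3/3 - x^2 + 3*x at the endpoints):
  F(1) − F(−1) = 113/30 − (-203/30) = 158/15.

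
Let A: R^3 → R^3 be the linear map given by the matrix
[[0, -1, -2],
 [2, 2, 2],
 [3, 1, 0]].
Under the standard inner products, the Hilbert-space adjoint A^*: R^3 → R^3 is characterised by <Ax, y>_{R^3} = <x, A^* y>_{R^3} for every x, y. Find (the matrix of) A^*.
A^* = A^T =
[[0, 2, 3],
 [-1, 2, 1],
 [-2, 2, 0]]

For real matrices with standard dot products, the defining identity <Ax, y> = <x, A^* y> gives (Ax)^T y = x^T (A^*) y, i.e. x^T A^T y = x^T (A^*) y. Since this holds for all x, y, we must have A^* = A^T. Therefore
A^* =
[[0, 2, 3],
 [-1, 2, 1],
 [-2, 2, 0]].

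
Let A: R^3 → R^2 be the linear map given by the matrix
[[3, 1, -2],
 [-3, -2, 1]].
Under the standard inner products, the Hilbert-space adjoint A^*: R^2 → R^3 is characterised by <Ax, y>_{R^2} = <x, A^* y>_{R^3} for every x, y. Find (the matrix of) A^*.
A^* = A^T =
[[3, -3],
 [1, -2],
 [-2, 1]]

For real matrices with standard dot products, the defining identity <Ax, y> = <x, A^* y> gives (Ax)^T y = x^T (A^*) y, i.e. x^T A^T y = x^T (A^*) y. Since this holds for all x, y, we must have A^* = A^T. Therefore
A^* =
[[3, -3],
 [1, -2],
 [-2, 1]].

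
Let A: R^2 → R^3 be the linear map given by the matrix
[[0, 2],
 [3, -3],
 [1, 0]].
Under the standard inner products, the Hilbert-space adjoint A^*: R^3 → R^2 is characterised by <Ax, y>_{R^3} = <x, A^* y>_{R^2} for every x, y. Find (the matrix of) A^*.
A^* = A^T =
[[0, 3, 1],
 [2, -3, 0]]

For real matrices with standard dot products, the defining identity <Ax, y> = <x, A^* y> gives (Ax)^T y = x^T (A^*) y, i.e. x^T A^T y = x^T (A^*) y. Since this holds for all x, y, we must have A^* = A^T. Therefore
A^* =
[[0, 3, 1],
 [2, -3, 0]].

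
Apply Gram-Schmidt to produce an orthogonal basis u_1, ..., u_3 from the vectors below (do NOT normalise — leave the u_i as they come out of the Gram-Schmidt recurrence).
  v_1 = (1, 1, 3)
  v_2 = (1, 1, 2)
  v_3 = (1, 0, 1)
Orthogonal basis:
  u_1 = (1, 1, 3)
  u_2 = (3/11, 3/11, -2/11)
  u_3 = (1/2, -1/2, 0)

Apply the Gram-Schmidt recurrence
  u_1 = v_1
  u_i = v_i − Σ_{j<i} ((v_i · u_j) / (u_j · u_j)) · u_j.

Step by step this gives:
  u_1 = (1, 1, 3)
  u_2 = (3/11, 3/11, -2/11)
  u_3 = (1/2, -1/2, 0)

Orthogonality check:
  u_2 · u_1 = 0 (should be 0)
  u_3 · u_1 = 0 (should be 0)
  u_3 · u_2 = 0 (should be 0)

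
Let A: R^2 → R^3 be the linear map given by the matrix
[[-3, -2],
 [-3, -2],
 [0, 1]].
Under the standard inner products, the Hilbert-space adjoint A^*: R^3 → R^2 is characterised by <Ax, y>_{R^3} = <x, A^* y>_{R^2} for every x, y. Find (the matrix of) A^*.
A^* = A^T =
[[-3, -3, 0],
 [-2, -2, 1]]

For real matrices with standard dot products, the defining identity <Ax, y> = <x, A^* y> gives (Ax)^T y = x^T (A^*) y, i.e. x^T A^T y = x^T (A^*) y. Since this holds for all x, y, we must have A^* = A^T. Therefore
A^* =
[[-3, -3, 0],
 [-2, -2, 1]].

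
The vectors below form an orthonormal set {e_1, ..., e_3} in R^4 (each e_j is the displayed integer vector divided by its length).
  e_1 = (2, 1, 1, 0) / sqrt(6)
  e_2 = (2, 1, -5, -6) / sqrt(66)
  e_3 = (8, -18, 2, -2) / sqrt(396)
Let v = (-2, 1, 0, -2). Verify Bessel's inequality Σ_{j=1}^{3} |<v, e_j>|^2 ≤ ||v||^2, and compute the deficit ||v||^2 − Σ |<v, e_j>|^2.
Σ |<v, e_j>|^2 = 5; ||v||^2 = 9; deficit = 4

Write each e_j = u_j / sqrt(<u_j, u_j>) where u_j is the displayed integer vector. Then <v, e_j> = <v, u_j> / sqrt(<u_j, u_j>), so |<v, e_j>|^2 = <v, u_j>^2 / <u_j, u_j>.
Coefficients: <v, e_1> = -3/sqrt(6), <v, e_2> = 9/sqrt(66), <v, e_3> = -30/sqrt(396).
Square and sum: Σ |<v, e_j>|^2 = 5.
Compute ||v||^2 = v·v = 9.
Deficit = 9 − 5 = 4 ≥ 0, confirming Bessel's inequality. (The deficit equals ||v − Σ <v,e_j> e_j||^2, the squared distance from v to span{e_j}.)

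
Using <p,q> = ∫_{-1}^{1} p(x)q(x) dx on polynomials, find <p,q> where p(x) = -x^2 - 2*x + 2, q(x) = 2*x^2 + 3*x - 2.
<p,q> = -44/5

Expand the product: p(x)·q(x) = -2*x^4 - 7*x^3 + 10*x - 4.
∫_{-1}^{1} of each monomial x^k gives [2/(k+1) if k even, 0 if k odd]. Integrating term-by-term (or equivalently evaluating the antiderivative F(x) = -2*x^5/5 - 7*x^4/4 + 5*x^2 - 4*x at the endpoints):
  F(1) − F(−1) = -23/20 − (153/20) = -44/5.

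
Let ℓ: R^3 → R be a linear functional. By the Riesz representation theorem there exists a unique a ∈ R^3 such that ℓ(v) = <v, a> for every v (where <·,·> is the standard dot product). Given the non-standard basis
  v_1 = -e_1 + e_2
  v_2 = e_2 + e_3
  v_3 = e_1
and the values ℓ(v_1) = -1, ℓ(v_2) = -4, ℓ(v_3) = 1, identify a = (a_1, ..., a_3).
a = (1, 0, -4)

Write a = (a_1, ..., a_3) in the standard basis. For each basis vector v_i, ℓ(v_i) = <v_i, a> is a linear equation in the a_j's. Collect the n equations into a matrix system V a = ℓ, where row i of V is v_i (expressed in the standard basis). Since V is invertible (lower-triangular with 1s on the diagonal, up to permutation), solve by back-substitution:
  V =
[[-1, 1, 0],
 [0, 1, 1],
 [1, 0, 0]]
  V a = (-1, -4, 1)
Solving gives a = (1, 0, -4).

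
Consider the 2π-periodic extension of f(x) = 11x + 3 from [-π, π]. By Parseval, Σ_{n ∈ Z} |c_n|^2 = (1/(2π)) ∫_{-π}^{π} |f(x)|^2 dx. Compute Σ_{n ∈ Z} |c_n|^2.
Σ |c_n|^2 = 121π^2/3 + 9

Expand and integrate term by term over [-π, π]:
  ∫ (11x)^2 dx = 121·(2π^3/3); ∫ 2·11·(3)·x dx = 0 (odd integrand); ∫ 3^2 dx = 9·2π.
So (1/(2π)) ∫_{-π}^{π} (11x + 3)^2 dx = 121π^2/3 + 9 = 121π^2/3 + 9.
Parseval ⇒ Σ |c_n|^2 = 121π^2/3 + 9.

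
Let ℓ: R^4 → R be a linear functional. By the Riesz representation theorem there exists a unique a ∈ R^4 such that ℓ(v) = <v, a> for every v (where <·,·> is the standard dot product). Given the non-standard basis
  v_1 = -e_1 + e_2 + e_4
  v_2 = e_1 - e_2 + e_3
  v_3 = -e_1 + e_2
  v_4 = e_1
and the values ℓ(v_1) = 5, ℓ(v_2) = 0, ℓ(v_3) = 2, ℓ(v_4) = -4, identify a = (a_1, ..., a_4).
a = (-4, -2, 2, 3)

Write a = (a_1, ..., a_4) in the standard basis. For each basis vector v_i, ℓ(v_i) = <v_i, a> is a linear equation in the a_j's. Collect the n equations into a matrix system V a = ℓ, where row i of V is v_i (expressed in the standard basis). Since V is invertible (lower-triangular with 1s on the diagonal, up to permutation), solve by back-substitution:
  V =
[[-1, 1, 0, 1],
 [1, -1, 1, 0],
 [-1, 1, 0, 0],
 [1, 0, 0, 0]]
  V a = (5, 0, 2, -4)
Solving gives a = (-4, -2, 2, 3).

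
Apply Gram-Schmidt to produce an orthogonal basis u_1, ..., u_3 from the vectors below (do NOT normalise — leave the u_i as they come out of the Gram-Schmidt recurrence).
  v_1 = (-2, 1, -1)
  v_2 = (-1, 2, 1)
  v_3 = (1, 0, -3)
Orthogonal basis:
  u_1 = (-2, 1, -1)
  u_2 = (0, 3/2, 3/2)
  u_3 = (4/3, 4/3, -4/3)

Apply the Gram-Schmidt recurrence
  u_1 = v_1
  u_i = v_i − Σ_{j<i} ((v_i · u_j) / (u_j · u_j)) · u_j.

Step by step this gives:
  u_1 = (-2, 1, -1)
  u_2 = (0, 3/2, 3/2)
  u_3 = (4/3, 4/3, -4/3)

Orthogonality check:
  u_2 · u_1 = 0 (should be 0)
  u_3 · u_1 = 0 (should be 0)
  u_3 · u_2 = 0 (should be 0)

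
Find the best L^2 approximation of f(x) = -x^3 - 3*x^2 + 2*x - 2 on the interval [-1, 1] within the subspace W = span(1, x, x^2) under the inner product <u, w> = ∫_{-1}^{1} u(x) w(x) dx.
g(x) = -3*x^2 + 7*x/5 - 2

The best approximation g ∈ W is the orthogonal projection of f onto W. Writing g = a_0 + a_1 x + a_2 x^2, the coefficients solve the normal equations G · a = b where
  G_{ij} = <φ_i, φ_j> and b_i = <f, φ_i>, with φ_0 = 1, φ_1 = x, φ_2 = x^2.
G =
  [2, 0, 2/3]
  [0, 2/3, 0]
  [2/3, 0, 2/5],
b = (-6, 14/15, -38/15).
Solving gives a_0 = -2, a_1 = 7/5, a_2 = -3, so
  g(x) = -3*x^2 + 7*x/5 - 2.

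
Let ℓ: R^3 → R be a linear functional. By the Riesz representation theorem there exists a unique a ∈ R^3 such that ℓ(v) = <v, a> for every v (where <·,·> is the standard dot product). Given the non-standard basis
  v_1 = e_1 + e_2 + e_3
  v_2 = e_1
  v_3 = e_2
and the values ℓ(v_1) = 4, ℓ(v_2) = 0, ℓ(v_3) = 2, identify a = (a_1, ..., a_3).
a = (0, 2, 2)

Write a = (a_1, ..., a_3) in the standard basis. For each basis vector v_i, ℓ(v_i) = <v_i, a> is a linear equation in the a_j's. Collect the n equations into a matrix system V a = ℓ, where row i of V is v_i (expressed in the standard basis). Since V is invertible (lower-triangular with 1s on the diagonal, up to permutation), solve by back-substitution:
  V =
[[1, 1, 1],
 [1, 0, 0],
 [0, 1, 0]]
  V a = (4, 0, 2)
Solving gives a = (0, 2, 2).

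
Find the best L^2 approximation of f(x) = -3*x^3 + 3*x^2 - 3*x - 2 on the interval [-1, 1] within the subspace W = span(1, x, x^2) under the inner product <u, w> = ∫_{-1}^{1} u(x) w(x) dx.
g(x) = 3*x^2 - 24*x/5 - 2

The best approximation g ∈ W is the orthogonal projection of f onto W. Writing g = a_0 + a_1 x + a_2 x^2, the coefficients solve the normal equations G · a = b where
  G_{ij} = <φ_i, φ_j> and b_i = <f, φ_i>, with φ_0 = 1, φ_1 = x, φ_2 = x^2.
G =
  [2, 0, 2/3]
  [0, 2/3, 0]
  [2/3, 0, 2/5],
b = (-2, -16/5, -2/15).
Solving gives a_0 = -2, a_1 = -24/5, a_2 = 3, so
  g(x) = 3*x^2 - 24*x/5 - 2.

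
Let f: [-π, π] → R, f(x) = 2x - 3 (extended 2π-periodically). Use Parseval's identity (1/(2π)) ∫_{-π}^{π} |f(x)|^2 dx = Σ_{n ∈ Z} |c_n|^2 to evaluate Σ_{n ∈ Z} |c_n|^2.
Σ |c_n|^2 = 4π^2/3 + 9

Expand and integrate term by term over [-π, π]:
  ∫ (2x)^2 dx = 4·(2π^3/3); ∫ 2·2·(-3)·x dx = 0 (odd integrand); ∫ (-3)^2 dx = 9·2π.
So (1/(2π)) ∫_{-π}^{π} (2x - 3)^2 dx = 4π^2/3 + 9 = 4π^2/3 + 9.
Parseval ⇒ Σ |c_n|^2 = 4π^2/3 + 9.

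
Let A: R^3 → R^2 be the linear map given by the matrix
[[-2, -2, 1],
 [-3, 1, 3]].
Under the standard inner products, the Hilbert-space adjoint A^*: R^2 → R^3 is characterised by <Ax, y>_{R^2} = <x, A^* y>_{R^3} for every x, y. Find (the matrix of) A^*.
A^* = A^T =
[[-2, -3],
 [-2, 1],
 [1, 3]]

For real matrices with standard dot products, the defining identity <Ax, y> = <x, A^* y> gives (Ax)^T y = x^T (A^*) y, i.e. x^T A^T y = x^T (A^*) y. Since this holds for all x, y, we must have A^* = A^T. Therefore
A^* =
[[-2, -3],
 [-2, 1],
 [1, 3]].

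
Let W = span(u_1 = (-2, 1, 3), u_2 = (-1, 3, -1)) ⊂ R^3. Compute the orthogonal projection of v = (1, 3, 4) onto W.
proj_W(v) = (-2, 3/2, 5/2)

Set up U = [u_1 | ... | u_2] ∈ R^(3×2). The projector onto W = col(U) is P = U (U^T U)^(-1) U^T.
Compute U^T U =
  [14, 2]
  [2, 11],
and U^T v = (13, 4).
Solve U^T U · c = U^T v for the coefficients: c = (9/10, 1/5). The projection is proj_W(v) = U c.
Check: (v - proj_W(v)) · u_1 = 0  (should be 0).
Check: (v - proj_W(v)) · u_2 = 0  (should be 0).
Result: proj_W(v) = (-2, 3/2, 5/2).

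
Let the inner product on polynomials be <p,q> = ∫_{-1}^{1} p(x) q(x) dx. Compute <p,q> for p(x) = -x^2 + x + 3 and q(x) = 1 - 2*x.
<p,q> = 4

Expand the product: p(x)·q(x) = 2*x^3 - 3*x^2 - 5*x + 3.
∫_{-1}^{1} of each monomial x^k gives [2/(k+1) if k even, 0 if k odd]. Integrating term-by-term (or equivalently evaluating the antiderivative F(x) = x^4/2 - x^3 - 5*x^2/2 + 3*x at the endpoints):
  F(1) − F(−1) = 0 − (-4) = 4.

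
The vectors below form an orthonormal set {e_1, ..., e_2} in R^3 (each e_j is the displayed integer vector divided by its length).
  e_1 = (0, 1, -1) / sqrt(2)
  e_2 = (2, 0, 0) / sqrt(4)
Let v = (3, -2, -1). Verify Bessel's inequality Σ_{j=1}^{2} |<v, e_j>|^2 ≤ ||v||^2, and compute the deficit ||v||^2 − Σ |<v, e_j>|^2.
Σ |<v, e_j>|^2 = 19/2; ||v||^2 = 14; deficit = 9/2

Write each e_j = u_j / sqrt(<u_j, u_j>) where u_j is the displayed integer vector. Then <v, e_j> = <v, u_j> / sqrt(<u_j, u_j>), so |<v, e_j>|^2 = <v, u_j>^2 / <u_j, u_j>.
Coefficients: <v, e_1> = -1/sqrt(2), <v, e_2> = 6/sqrt(4).
Square and sum: Σ |<v, e_j>|^2 = 19/2.
Compute ||v||^2 = v·v = 14.
Deficit = 14 − 19/2 = 9/2 ≥ 0, confirming Bessel's inequality. (The deficit equals ||v − Σ <v,e_j> e_j||^2, the squared distance from v to span{e_j}.)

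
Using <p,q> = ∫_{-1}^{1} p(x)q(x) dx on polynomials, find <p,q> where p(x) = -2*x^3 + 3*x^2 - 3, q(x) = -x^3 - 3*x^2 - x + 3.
<p,q> = -288/35

Expand the product: p(x)·q(x) = 2*x^6 + 3*x^5 - 7*x^4 - 6*x^3 + 18*x^2 + 3*x - 9.
∫_{-1}^{1} of each monomial x^k gives [2/(k+1) if k even, 0 if k odd]. Integrating term-by-term (or equivalently evaluating the antiderivative F(x) = 2*x^7/7 + x^6/2 - 7*x^5/5 - 3*x^4/2 + 6*x^3 + 3*x^2/2 - 9*x at the endpoints):
  F(1) − F(−1) = -253/70 − (323/70) = -288/35.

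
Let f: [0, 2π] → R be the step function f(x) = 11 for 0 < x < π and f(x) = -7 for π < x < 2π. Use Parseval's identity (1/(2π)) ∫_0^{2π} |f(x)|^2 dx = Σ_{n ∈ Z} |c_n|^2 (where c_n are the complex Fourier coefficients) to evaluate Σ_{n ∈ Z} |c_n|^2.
Σ |c_n|^2 = 85

Parseval equates the L^2 energy of f (normalised by 1/(2π)) with the ℓ^2 sum of its Fourier coefficients: (1/(2π)) ∫_0^{2π} |f|^2 = Σ |c_n|^2.
Compute the left side: (1/(2π)) [∫_0^π 11^2 dx + ∫_π^{2π} (-7)^2 dx] = (1/(2π)) · (121π + 49π) = (121 + 49)/2 = 85.
So Σ_{n ∈ Z} |c_n|^2 = 85.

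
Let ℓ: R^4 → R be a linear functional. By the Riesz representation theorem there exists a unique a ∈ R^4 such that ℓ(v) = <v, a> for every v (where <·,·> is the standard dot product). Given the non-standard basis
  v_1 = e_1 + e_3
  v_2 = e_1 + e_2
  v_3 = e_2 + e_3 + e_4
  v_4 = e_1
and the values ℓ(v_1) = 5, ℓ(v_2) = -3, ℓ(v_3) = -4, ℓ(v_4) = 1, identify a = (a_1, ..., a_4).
a = (1, -4, 4, -4)

Write a = (a_1, ..., a_4) in the standard basis. For each basis vector v_i, ℓ(v_i) = <v_i, a> is a linear equation in the a_j's. Collect the n equations into a matrix system V a = ℓ, where row i of V is v_i (expressed in the standard basis). Since V is invertible (lower-triangular with 1s on the diagonal, up to permutation), solve by back-substitution:
  V =
[[1, 0, 1, 0],
 [1, 1, 0, 0],
 [0, 1, 1, 1],
 [1, 0, 0, 0]]
  V a = (5, -3, -4, 1)
Solving gives a = (1, -4, 4, -4).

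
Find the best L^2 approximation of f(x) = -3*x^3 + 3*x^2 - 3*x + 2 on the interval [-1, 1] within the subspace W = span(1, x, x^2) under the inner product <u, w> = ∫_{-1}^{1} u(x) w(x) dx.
g(x) = 3*x^2 - 24*x/5 + 2

The best approximation g ∈ W is the orthogonal projection of f onto W. Writing g = a_0 + a_1 x + a_2 x^2, the coefficients solve the normal equations G · a = b where
  G_{ij} = <φ_i, φ_j> and b_i = <f, φ_i>, with φ_0 = 1, φ_1 = x, φ_2 = x^2.
G =
  [2, 0, 2/3]
  [0, 2/3, 0]
  [2/3, 0, 2/5],
b = (6, -16/5, 38/15).
Solving gives a_0 = 2, a_1 = -24/5, a_2 = 3, so
  g(x) = 3*x^2 - 24*x/5 + 2.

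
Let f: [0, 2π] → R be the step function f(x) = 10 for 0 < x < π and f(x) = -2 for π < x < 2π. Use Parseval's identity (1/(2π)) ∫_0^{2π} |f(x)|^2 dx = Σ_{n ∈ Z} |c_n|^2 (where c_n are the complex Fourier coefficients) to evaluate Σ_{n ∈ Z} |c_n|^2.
Σ |c_n|^2 = 52

Parseval equates the L^2 energy of f (normalised by 1/(2π)) with the ℓ^2 sum of its Fourier coefficients: (1/(2π)) ∫_0^{2π} |f|^2 = Σ |c_n|^2.
Compute the left side: (1/(2π)) [∫_0^π 10^2 dx + ∫_π^{2π} (-2)^2 dx] = (1/(2π)) · (100π + 4π) = (100 + 4)/2 = 52.
So Σ_{n ∈ Z} |c_n|^2 = 52.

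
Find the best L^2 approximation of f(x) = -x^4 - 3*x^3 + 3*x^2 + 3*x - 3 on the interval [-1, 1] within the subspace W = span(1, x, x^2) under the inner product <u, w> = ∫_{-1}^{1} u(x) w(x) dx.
g(x) = 15*x^2/7 + 6*x/5 - 102/35

The best approximation g ∈ W is the orthogonal projection of f onto W. Writing g = a_0 + a_1 x + a_2 x^2, the coefficients solve the normal equations G · a = b where
  G_{ij} = <φ_i, φ_j> and b_i = <f, φ_i>, with φ_0 = 1, φ_1 = x, φ_2 = x^2.
G =
  [2, 0, 2/3]
  [0, 2/3, 0]
  [2/3, 0, 2/5],
b = (-22/5, 4/5, -38/35).
Solving gives a_0 = -102/35, a_1 = 6/5, a_2 = 15/7, so
  g(x) = 15*x^2/7 + 6*x/5 - 102/35.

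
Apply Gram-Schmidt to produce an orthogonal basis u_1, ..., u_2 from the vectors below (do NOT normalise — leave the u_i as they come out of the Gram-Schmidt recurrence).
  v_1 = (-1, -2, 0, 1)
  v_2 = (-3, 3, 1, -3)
Orthogonal basis:
  u_1 = (-1, -2, 0, 1)
  u_2 = (-4, 1, 1, -2)

Apply the Gram-Schmidt recurrence
  u_1 = v_1
  u_i = v_i − Σ_{j<i} ((v_i · u_j) / (u_j · u_j)) · u_j.

Step by step this gives:
  u_1 = (-1, -2, 0, 1)
  u_2 = (-4, 1, 1, -2)

Orthogonality check:
  u_2 · u_1 = 0 (should be 0)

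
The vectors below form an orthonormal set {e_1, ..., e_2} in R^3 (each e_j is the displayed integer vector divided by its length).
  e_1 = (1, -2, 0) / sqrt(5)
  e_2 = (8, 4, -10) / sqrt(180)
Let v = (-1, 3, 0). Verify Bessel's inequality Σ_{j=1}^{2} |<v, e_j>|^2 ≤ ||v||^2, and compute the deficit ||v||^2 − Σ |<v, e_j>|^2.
Σ |<v, e_j>|^2 = 89/9; ||v||^2 = 10; deficit = 1/9

Write each e_j = u_j / sqrt(<u_j, u_j>) where u_j is the displayed integer vector. Then <v, e_j> = <v, u_j> / sqrt(<u_j, u_j>), so |<v, e_j>|^2 = <v, u_j>^2 / <u_j, u_j>.
Coefficients: <v, e_1> = -7/sqrt(5), <v, e_2> = 4/sqrt(180).
Square and sum: Σ |<v, e_j>|^2 = 89/9.
Compute ||v||^2 = v·v = 10.
Deficit = 10 − 89/9 = 1/9 ≥ 0, confirming Bessel's inequality. (The deficit equals ||v − Σ <v,e_j> e_j||^2, the squared distance from v to span{e_j}.)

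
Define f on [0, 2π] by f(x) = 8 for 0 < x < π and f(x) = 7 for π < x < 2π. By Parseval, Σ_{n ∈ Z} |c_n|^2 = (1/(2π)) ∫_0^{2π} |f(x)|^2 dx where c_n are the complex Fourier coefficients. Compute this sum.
Σ |c_n|^2 = 113/2

Parseval equates the L^2 energy of f (normalised by 1/(2π)) with the ℓ^2 sum of its Fourier coefficients: (1/(2π)) ∫_0^{2π} |f|^2 = Σ |c_n|^2.
Compute the left side: (1/(2π)) [∫_0^π 8^2 dx + ∫_π^{2π} 7^2 dx] = (1/(2π)) · (64π + 49π) = (64 + 49)/2 = 113/2.
So Σ_{n ∈ Z} |c_n|^2 = 113/2.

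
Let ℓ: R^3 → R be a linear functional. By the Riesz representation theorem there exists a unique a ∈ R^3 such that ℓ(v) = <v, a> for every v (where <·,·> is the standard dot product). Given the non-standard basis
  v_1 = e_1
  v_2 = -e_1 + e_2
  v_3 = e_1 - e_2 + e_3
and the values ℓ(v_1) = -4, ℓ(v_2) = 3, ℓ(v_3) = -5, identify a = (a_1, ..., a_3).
a = (-4, -1, -2)

Write a = (a_1, ..., a_3) in the standard basis. For each basis vector v_i, ℓ(v_i) = <v_i, a> is a linear equation in the a_j's. Collect the n equations into a matrix system V a = ℓ, where row i of V is v_i (expressed in the standard basis). Since V is invertible (lower-triangular with 1s on the diagonal, up to permutation), solve by back-substitution:
  V =
[[1, 0, 0],
 [-1, 1, 0],
 [1, -1, 1]]
  V a = (-4, 3, -5)
Solving gives a = (-4, -1, -2).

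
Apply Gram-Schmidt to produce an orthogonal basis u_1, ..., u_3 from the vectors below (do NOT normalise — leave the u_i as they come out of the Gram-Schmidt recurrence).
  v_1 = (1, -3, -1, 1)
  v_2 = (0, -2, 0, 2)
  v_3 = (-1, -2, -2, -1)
Orthogonal basis:
  u_1 = (1, -3, -1, 1)
  u_2 = (-2/3, 0, 2/3, 4/3)
  u_3 = (-2, -1/2, -1, -1/2)

Apply the Gram-Schmidt recurrence
  u_1 = v_1
  u_i = v_i − Σ_{j<i} ((v_i · u_j) / (u_j · u_j)) · u_j.

Step by step this gives:
  u_1 = (1, -3, -1, 1)
  u_2 = (-2/3, 0, 2/3, 4/3)
  u_3 = (-2, -1/2, -1, -1/2)

Orthogonality check:
  u_2 · u_1 = 0 (should be 0)
  u_3 · u_1 = 0 (should be 0)
  u_3 · u_2 = 0 (should be 0)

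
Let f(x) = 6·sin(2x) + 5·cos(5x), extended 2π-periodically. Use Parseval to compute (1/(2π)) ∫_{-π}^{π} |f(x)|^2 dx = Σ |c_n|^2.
Σ |c_n|^2 = 61/2

Expand |f|^2 and use orthogonality of {sin(nx), cos(mx)} on [-π, π]:
  ∫_{-π}^{π} sin(nx)^2 dx = π, ∫ cos(mx)^2 dx = π, and cross terms integrate to 0.
So ∫_{-π}^{π} f(x)^2 dx = 6^2 · π + 5^2 · π = (36 + 25)π.
Divide by 2π: (36 + 25)/2 = 61/2.
By Parseval, this equals Σ |c_n|^2.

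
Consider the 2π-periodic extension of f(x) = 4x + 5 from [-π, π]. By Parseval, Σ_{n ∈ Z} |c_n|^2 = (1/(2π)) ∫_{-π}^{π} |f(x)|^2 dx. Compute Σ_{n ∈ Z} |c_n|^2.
Σ |c_n|^2 = 16π^2/3 + 25

Expand and integrate term by term over [-π, π]:
  ∫ (4x)^2 dx = 16·(2π^3/3); ∫ 2·4·(5)·x dx = 0 (odd integrand); ∫ 5^2 dx = 25·2π.
So (1/(2π)) ∫_{-π}^{π} (4x + 5)^2 dx = 16π^2/3 + 25 = 16π^2/3 + 25.
Parseval ⇒ Σ |c_n|^2 = 16π^2/3 + 25.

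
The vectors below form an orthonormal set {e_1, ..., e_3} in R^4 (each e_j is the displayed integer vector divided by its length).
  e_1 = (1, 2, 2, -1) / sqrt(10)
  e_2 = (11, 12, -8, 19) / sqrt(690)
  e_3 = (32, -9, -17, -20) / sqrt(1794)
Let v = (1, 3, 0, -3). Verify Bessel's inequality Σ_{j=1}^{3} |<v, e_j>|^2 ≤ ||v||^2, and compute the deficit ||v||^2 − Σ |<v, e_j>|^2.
Σ |<v, e_j>|^2 = 25/2; ||v||^2 = 19; deficit = 13/2

Write each e_j = u_j / sqrt(<u_j, u_j>) where u_j is the displayed integer vector. Then <v, e_j> = <v, u_j> / sqrt(<u_j, u_j>), so |<v, e_j>|^2 = <v, u_j>^2 / <u_j, u_j>.
Coefficients: <v, e_1> = 10/sqrt(10), <v, e_2> = -10/sqrt(690), <v, e_3> = 65/sqrt(1794).
Square and sum: Σ |<v, e_j>|^2 = 25/2.
Compute ||v||^2 = v·v = 19.
Deficit = 19 − 25/2 = 13/2 ≥ 0, confirming Bessel's inequality. (The deficit equals ||v − Σ <v,e_j> e_j||^2, the squared distance from v to span{e_j}.)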